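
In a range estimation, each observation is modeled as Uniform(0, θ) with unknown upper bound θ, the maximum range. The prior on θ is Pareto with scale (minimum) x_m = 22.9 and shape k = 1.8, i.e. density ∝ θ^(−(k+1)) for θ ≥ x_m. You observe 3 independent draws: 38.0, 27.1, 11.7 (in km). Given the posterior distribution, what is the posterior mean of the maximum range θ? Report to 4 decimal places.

A Pareto(scale x_m, shape k) prior on the upper bound θ of Uniform(0, θ) is conjugate: posterior is Pareto(max(x_m, max xᵢ), k + n).
Sample maximum = 38.0; prior scale x_m = 22.9 → posterior scale = max = 38.0.
Posterior shape = 1.8 + 3 = 4.8.
E[θ|data] = k·x_m/(k−1) = 4.8·38.0/3.8 = 48.0000.

48.0000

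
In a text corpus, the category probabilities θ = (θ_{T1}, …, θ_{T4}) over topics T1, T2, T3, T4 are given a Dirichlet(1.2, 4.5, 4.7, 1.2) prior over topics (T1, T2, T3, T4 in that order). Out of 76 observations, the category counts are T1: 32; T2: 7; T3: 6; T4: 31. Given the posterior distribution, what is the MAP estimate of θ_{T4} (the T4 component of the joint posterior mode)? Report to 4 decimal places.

0.3732

The Dirichlet prior is conjugate to the Multinomial likelihood: each posterior αⱼ = prior αⱼ + observed count nⱼ.
Posterior concentration: (33.2, 11.5, 10.7, 32.2), total = 87.6.
Joint mode component: (α_{T4}−1)/(Σα−K) = 31.2/83.6 = 0.3732.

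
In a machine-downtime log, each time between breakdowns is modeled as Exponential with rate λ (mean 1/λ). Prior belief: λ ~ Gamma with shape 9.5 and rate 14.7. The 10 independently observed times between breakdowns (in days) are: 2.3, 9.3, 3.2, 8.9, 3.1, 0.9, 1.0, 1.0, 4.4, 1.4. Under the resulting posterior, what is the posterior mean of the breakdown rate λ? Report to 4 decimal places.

0.3884

With a Gamma(shape α, rate β) prior on the exponential rate λ, the posterior after n observations with total T = Σxᵢ is Gamma(α+n, β+T).
Sum of observations T = 35.5 days; n = 10.
Posterior: Gamma(9.5+10, 14.7+35.5) = Gamma(19.5, 50.2).
Posterior mean of λ = α/β = 19.5/50.2 = 0.3884.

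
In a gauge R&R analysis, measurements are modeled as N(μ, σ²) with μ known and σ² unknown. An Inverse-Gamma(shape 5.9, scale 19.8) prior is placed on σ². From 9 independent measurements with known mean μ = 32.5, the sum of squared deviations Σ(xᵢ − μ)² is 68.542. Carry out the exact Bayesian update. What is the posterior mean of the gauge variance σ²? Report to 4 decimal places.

With known mean μ and an Inverse-Gamma(α, β) prior on σ², the Normal likelihood is conjugate: posterior is Inv-Gamma(α + n/2, β + Σ(xᵢ−μ)²/2).
Posterior: Inv-Gamma(5.9 + 9/2, 19.8 + 68.542/2) = Inv-Gamma(10.40, 54.0710).
E[σ²|data] = β/(α−1) = 54.0710/9.40 = 5.7522.

5.7522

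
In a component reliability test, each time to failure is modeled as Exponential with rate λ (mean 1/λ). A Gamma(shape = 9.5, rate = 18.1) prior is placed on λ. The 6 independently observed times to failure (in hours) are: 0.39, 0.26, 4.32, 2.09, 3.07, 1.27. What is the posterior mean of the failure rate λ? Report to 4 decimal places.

With a Gamma(shape α, rate β) prior on the exponential rate λ, the posterior after n observations with total T = Σxᵢ is Gamma(α+n, β+T).
Sum of observations T = 11.40 hours; n = 6.
Posterior: Gamma(9.5+6, 18.1+11.40) = Gamma(15.5, 29.50).
Posterior mean of λ = α/β = 15.5/29.50 = 0.5254.

0.5254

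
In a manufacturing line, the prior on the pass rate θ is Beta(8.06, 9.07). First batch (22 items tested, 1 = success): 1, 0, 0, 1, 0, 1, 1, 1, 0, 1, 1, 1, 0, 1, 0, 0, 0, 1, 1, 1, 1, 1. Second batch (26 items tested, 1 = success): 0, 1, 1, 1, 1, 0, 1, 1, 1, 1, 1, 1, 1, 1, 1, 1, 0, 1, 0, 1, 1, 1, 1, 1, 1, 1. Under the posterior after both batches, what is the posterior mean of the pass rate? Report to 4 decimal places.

0.6765

The Beta prior is conjugate to a Binomial/Bernoulli likelihood; the update adds successes to α and failures to β.
After batch 1: Beta(8.06+14, 9.07+8) = Beta(22.06, 17.07).
After batch 2: Beta(22.06+22, 17.07+4) = Beta(44.06, 21.07).
Posterior mean = α/(α+β) = 44.06/65.13 = 0.6765.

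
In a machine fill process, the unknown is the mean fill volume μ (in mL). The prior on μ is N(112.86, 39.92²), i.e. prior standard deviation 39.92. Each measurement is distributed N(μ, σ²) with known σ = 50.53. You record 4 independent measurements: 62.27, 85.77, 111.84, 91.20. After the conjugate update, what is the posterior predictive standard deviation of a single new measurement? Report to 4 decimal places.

54.8548

For Normal data with known variance σ², a Normal(μ₀, σ₀²) prior on μ is conjugate. Posterior precision = 1/σ₀² + n/σ²; posterior mean is the precision-weighted average of μ₀ and x̄.
σ₀² = 39.92² = 1593.6064, σ² = 50.53² = 2553.2809; σ² + n·σ₀² = 2553.2809 + 4·1593.6064 = 8927.7065.
Posterior precision = 1/σ₀² + n/σ² = 1/1593.6064 + 4/2553.2809 = (σ² + n·σ₀²)/(σ₀²σ²) = 8927.7065/(1593.6064·2553.2809); posterior variance σₙ² = σ₀²σ²/(σ² + n·σ₀²) = 1593.6064·2553.2809/8927.7065 = 455.763726.
Predictive variance for one new observation = σₙ² + σ² = 1593.6064·2553.2809/8927.7065 + 2553.2809 = σ²·(σ₀² + 8927.7065)/8927.7065 = 2553.2809·10521.3129/8927.7065 = 3009.044626; SD = √(2553.2809·10521.3129/8927.7065) = 54.8548.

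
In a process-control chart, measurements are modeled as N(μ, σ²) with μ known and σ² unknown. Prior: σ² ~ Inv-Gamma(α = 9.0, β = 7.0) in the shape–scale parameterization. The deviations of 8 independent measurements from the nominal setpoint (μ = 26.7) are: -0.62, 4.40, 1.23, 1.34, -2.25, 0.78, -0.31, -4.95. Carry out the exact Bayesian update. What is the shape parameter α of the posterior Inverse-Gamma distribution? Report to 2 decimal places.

With known mean μ and an Inverse-Gamma(α, β) prior on σ², the Normal likelihood is conjugate: posterior is Inv-Gamma(α + n/2, β + Σ(xᵢ−μ)²/2).
Σ(xᵢ−μ)² = (-0.62)² + (4.40)² + (1.23)² + (1.34)² + (-2.25)² + (0.78)² + (-0.31)² + (-4.95)² = 53.3224.
Posterior: Inv-Gamma(9.0 + 8/2, 7.0 + 53.3224/2) = Inv-Gamma(13.00, 33.66120).
Posterior α = 13.00.

13.00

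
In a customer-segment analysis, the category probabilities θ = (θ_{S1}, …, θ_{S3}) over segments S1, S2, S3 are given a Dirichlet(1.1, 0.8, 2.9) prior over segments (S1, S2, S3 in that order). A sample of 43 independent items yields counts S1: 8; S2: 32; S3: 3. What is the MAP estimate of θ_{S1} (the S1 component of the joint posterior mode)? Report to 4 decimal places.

0.1808

The Dirichlet prior is conjugate to the Multinomial likelihood: each posterior αⱼ = prior αⱼ + observed count nⱼ.
Posterior concentration: (9.1, 32.8, 5.9), total = 47.8.
Joint mode component: (α_{S1}−1)/(Σα−K) = 8.1/44.8 = 0.1808.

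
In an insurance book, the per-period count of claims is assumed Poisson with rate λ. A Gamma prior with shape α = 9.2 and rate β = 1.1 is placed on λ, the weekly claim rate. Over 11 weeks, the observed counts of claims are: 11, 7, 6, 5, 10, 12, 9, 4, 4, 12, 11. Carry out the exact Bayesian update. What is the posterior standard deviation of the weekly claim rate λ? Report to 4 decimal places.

With a Gamma(shape α, rate β) prior, the Poisson likelihood is conjugate: the posterior is Gamma(α + ΣXᵢ, β + n).
Sum of counts S = 91 over n = 11 weeks.
Posterior: Gamma(α+S, β+n) = Gamma(9.2+91, 1.1+11) = Gamma(100.2, 12.1).
SD = √α/β = √100.2/12.1 = 0.8273.

0.8273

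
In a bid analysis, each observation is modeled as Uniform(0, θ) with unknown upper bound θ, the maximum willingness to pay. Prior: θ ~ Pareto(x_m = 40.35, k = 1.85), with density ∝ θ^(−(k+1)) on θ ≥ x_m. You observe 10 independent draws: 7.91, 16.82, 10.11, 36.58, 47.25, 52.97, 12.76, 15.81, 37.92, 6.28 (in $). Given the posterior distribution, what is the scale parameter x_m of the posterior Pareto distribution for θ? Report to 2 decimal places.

52.97

A Pareto(scale x_m, shape k) prior on the upper bound θ of Uniform(0, θ) is conjugate: posterior is Pareto(max(x_m, max xᵢ), k + n).
Sample maximum = 52.97; prior scale x_m = 40.35 → posterior scale = max = 52.97.
Posterior shape = 1.85 + 10 = 11.85.
Posterior scale x_m = 52.97.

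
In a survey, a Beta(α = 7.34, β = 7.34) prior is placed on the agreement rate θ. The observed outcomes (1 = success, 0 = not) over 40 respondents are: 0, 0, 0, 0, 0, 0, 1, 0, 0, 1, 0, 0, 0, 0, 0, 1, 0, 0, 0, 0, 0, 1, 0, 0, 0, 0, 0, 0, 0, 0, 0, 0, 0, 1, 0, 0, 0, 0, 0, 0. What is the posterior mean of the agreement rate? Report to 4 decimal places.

0.2257

The Beta prior is conjugate to a Binomial/Bernoulli likelihood; the update adds successes to α and failures to β.
Posterior: Beta(α+k, β+n−k) = Beta(7.34+5, 7.34+35) = Beta(12.34, 42.34).
Posterior mean = α/(α+β) = 12.34/54.68 = 0.2257.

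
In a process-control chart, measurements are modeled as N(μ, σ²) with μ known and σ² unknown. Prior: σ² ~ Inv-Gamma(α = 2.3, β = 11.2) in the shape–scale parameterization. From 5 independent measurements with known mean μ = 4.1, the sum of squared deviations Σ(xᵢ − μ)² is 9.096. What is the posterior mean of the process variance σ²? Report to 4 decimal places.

With known mean μ and an Inverse-Gamma(α, β) prior on σ², the Normal likelihood is conjugate: posterior is Inv-Gamma(α + n/2, β + Σ(xᵢ−μ)²/2).
Posterior: Inv-Gamma(2.3 + 5/2, 11.2 + 9.096/2) = Inv-Gamma(4.80, 15.7480).
E[σ²|data] = β/(α−1) = 15.7480/3.80 = 4.1442.

4.1442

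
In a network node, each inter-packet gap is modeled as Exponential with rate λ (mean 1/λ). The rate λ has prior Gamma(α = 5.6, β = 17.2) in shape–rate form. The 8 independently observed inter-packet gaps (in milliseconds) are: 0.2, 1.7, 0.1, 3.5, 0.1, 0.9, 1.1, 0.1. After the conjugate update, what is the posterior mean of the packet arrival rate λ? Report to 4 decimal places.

0.5462

With a Gamma(shape α, rate β) prior on the exponential rate λ, the posterior after n observations with total T = Σxᵢ is Gamma(α+n, β+T).
Sum of observations T = 7.7 milliseconds; n = 8.
Posterior: Gamma(5.6+8, 17.2+7.7) = Gamma(13.6, 24.9).
Posterior mean of λ = α/β = 13.6/24.9 = 0.5462.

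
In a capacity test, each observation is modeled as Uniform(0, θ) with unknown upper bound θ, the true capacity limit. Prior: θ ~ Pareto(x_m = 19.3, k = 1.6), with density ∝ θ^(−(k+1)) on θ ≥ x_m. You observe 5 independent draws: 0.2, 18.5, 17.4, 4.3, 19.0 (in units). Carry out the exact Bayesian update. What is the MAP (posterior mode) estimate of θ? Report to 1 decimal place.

A Pareto(scale x_m, shape k) prior on the upper bound θ of Uniform(0, θ) is conjugate: posterior is Pareto(max(x_m, max xᵢ), k + n).
Sample maximum = 19.0; prior scale x_m = 19.3 → posterior scale = max = 19.3.
Posterior shape = 1.6 + 5 = 6.6.
The Pareto density is decreasing on [x_m, ∞), so the mode is x_m = 19.3.

19.3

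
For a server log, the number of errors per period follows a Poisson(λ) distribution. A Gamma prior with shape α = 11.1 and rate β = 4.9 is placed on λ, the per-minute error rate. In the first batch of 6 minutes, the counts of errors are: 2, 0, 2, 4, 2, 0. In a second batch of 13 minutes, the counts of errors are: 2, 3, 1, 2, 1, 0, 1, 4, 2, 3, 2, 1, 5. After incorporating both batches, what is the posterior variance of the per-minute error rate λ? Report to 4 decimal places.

With a Gamma(shape α, rate β) prior, the Poisson likelihood is conjugate: the posterior is Gamma(α + ΣXᵢ, β + n).
Batch 1: sum of counts S = 10 over n = 6 minutes.
After batch 1: Gamma(α+S, β+n) = Gamma(11.1+10, 4.9+6) = Gamma(21.1, 10.9).
Batch 2: sum of counts S = 27 over n = 13 minutes.
After batch 2: Gamma(α+S, β+n) = Gamma(21.1+27, 10.9+13) = Gamma(48.1, 23.9).
Var = α/β² = 48.1/23.9² = 0.0842.

0.0842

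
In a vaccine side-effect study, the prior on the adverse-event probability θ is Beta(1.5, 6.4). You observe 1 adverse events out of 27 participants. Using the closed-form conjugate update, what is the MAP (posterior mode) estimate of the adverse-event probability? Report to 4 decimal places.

The Beta prior is conjugate to a Binomial/Bernoulli likelihood; the update adds successes to α and failures to β.
Posterior: Beta(α+k, β+n−k) = Beta(1.5+1, 6.4+26) = Beta(2.5, 32.4).
Mode of Beta(a,b) for a,b>1 is (a−1)/(a+b−2) = 1.5/32.9 = 0.0456.

0.0456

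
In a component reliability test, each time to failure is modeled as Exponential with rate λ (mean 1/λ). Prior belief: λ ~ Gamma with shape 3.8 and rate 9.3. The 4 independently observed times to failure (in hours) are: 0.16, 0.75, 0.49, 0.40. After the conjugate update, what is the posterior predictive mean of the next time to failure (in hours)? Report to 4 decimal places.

With a Gamma(shape α, rate β) prior on the exponential rate λ, the posterior after n observations with total T = Σxᵢ is Gamma(α+n, β+T).
Sum of observations T = 1.80 hours; n = 4.
Posterior: Gamma(3.8+4, 9.3+1.80) = Gamma(7.8, 11.10).
The predictive distribution for the next observation is Lomax; its mean is β/(α−1) = 11.10/6.8 = 1.6324.

1.6324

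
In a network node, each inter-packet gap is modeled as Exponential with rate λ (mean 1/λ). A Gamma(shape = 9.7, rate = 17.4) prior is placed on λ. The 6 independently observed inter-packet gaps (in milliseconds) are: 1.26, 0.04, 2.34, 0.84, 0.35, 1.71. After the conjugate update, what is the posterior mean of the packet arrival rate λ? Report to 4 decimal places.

With a Gamma(shape α, rate β) prior on the exponential rate λ, the posterior after n observations with total T = Σxᵢ is Gamma(α+n, β+T).
Sum of observations T = 6.54 milliseconds; n = 6.
Posterior: Gamma(9.7+6, 17.4+6.54) = Gamma(15.7, 23.94).
Posterior mean of λ = α/β = 15.7/23.94 = 0.6558.

0.6558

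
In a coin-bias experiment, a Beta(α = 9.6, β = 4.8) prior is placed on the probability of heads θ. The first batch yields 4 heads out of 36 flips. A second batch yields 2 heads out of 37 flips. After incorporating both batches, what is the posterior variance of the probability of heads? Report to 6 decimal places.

The Beta prior is conjugate to a Binomial/Bernoulli likelihood; the update adds successes to α and failures to β.
After batch 1: Beta(9.6+4, 4.8+32) = Beta(13.6, 36.8).
After batch 2: Beta(13.6+2, 36.8+35) = Beta(15.6, 71.8).
Var = αβ/((α+β)²(α+β+1)) = 15.6·71.8/(87.4²·88.4) = 0.001659.

0.001659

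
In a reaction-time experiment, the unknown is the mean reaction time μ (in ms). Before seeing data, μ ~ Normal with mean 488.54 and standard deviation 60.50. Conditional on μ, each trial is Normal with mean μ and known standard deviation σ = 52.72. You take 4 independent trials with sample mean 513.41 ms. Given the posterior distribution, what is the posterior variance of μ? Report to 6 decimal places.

583.987390

For Normal data with known variance σ², a Normal(μ₀, σ₀²) prior on μ is conjugate. Posterior precision = 1/σ₀² + n/σ²; posterior mean is the precision-weighted average of μ₀ and x̄.
σ₀² = 60.50² = 3660.25, σ² = 52.72² = 2779.3984; σ² + n·σ₀² = 2779.3984 + 4·3660.25 = 17420.3984.
Posterior precision = 1/σ₀² + n/σ² = 1/3660.25 + 4/2779.3984 = (σ² + n·σ₀²)/(σ₀²σ²) = 17420.3984/(3660.25·2779.3984); posterior variance σₙ² = σ₀²σ²/(σ² + n·σ₀²) = 3660.25·2779.3984/17420.3984 = 583.987390.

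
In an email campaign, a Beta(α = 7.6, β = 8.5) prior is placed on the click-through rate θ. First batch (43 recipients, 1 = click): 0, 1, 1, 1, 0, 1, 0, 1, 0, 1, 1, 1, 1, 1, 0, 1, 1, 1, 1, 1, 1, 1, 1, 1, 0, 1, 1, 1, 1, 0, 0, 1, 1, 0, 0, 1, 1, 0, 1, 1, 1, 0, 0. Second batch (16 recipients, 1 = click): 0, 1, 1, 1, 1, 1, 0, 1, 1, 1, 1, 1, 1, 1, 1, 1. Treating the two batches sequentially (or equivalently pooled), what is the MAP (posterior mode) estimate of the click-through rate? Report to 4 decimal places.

0.6922

The Beta prior is conjugate to a Binomial/Bernoulli likelihood; the update adds successes to α and failures to β.
After batch 1: Beta(7.6+30, 8.5+13) = Beta(37.6, 21.5).
After batch 2: Beta(37.6+14, 21.5+2) = Beta(51.6, 23.5).
Mode of Beta(a,b) for a,b>1 is (a−1)/(a+b−2) = 50.6/73.1 = 0.6922.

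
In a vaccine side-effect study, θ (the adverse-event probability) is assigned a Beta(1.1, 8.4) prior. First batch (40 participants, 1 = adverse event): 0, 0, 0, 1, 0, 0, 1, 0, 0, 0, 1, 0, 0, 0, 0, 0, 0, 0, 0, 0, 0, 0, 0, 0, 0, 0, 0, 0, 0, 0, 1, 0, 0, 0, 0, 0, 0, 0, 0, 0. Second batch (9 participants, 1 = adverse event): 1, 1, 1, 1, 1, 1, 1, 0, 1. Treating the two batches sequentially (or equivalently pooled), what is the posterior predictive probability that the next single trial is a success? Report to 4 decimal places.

The Beta prior is conjugate to a Binomial/Bernoulli likelihood; the update adds successes to α and failures to β.
After batch 1: Beta(1.1+4, 8.4+36) = Beta(5.1, 44.4).
After batch 2: Beta(5.1+8, 44.4+1) = Beta(13.1, 45.4).
For a single future Bernoulli trial, P(success | data) = α/(α+β) = 0.2239.

0.2239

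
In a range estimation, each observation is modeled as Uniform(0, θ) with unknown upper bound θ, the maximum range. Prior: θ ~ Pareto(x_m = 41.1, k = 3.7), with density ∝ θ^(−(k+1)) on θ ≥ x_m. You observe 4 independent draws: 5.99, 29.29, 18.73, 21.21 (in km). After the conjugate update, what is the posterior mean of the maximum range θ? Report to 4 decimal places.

47.2343

A Pareto(scale x_m, shape k) prior on the upper bound θ of Uniform(0, θ) is conjugate: posterior is Pareto(max(x_m, max xᵢ), k + n).
Sample maximum = 29.29; prior scale x_m = 41.1 → posterior scale = max = 41.10.
Posterior shape = 3.7 + 4 = 7.7.
E[θ|data] = k·x_m/(k−1) = 7.7·41.10/6.7 = 47.2343.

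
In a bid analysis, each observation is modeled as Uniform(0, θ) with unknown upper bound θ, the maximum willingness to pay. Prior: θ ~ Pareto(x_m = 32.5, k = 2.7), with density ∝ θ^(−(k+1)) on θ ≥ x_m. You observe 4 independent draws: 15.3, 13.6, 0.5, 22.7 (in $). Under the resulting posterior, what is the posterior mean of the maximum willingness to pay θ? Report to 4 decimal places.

38.2018

A Pareto(scale x_m, shape k) prior on the upper bound θ of Uniform(0, θ) is conjugate: posterior is Pareto(max(x_m, max xᵢ), k + n).
Sample maximum = 22.7; prior scale x_m = 32.5 → posterior scale = max = 32.5.
Posterior shape = 2.7 + 4 = 6.7.
E[θ|data] = k·x_m/(k−1) = 6.7·32.5/5.7 = 38.2018.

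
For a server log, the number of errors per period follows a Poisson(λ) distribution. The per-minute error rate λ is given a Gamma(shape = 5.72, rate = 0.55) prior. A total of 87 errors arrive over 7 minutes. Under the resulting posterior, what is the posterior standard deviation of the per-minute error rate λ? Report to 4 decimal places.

With a Gamma(shape α, rate β) prior, the Poisson likelihood is conjugate: the posterior is Gamma(α + ΣXᵢ, β + n).
Posterior: Gamma(α+S, β+n) = Gamma(5.72+87, 0.55+7) = Gamma(92.72, 7.55).
SD = √α/β = √92.72/7.55 = 1.2754.

1.2754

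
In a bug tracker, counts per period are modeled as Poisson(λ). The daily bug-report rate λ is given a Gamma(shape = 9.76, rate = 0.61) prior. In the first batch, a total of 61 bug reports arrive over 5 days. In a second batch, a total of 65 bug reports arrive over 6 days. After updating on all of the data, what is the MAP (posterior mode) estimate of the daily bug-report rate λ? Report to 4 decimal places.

11.6072

With a Gamma(shape α, rate β) prior, the Poisson likelihood is conjugate: the posterior is Gamma(α + ΣXᵢ, β + n).
After batch 1: Gamma(α+S, β+n) = Gamma(9.76+61, 0.61+5) = Gamma(70.76, 5.61).
After batch 2: Gamma(α+S, β+n) = Gamma(70.76+65, 5.61+6) = Gamma(135.76, 11.61).
Mode of Gamma(α,β) for α≥1 is (α−1)/β = 134.76/11.61 = 11.6072.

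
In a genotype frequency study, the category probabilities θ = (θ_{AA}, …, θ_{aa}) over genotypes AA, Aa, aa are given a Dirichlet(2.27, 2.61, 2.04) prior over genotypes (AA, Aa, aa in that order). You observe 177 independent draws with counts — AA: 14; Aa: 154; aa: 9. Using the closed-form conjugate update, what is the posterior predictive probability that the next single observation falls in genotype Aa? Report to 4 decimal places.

The Dirichlet prior is conjugate to the Multinomial likelihood: each posterior αⱼ = prior αⱼ + observed count nⱼ.
Posterior concentration: (16.27, 156.61, 11.04), total = 183.92.
P(next = Aa | data) = α_{Aa}/Σα = 0.8515.

0.8515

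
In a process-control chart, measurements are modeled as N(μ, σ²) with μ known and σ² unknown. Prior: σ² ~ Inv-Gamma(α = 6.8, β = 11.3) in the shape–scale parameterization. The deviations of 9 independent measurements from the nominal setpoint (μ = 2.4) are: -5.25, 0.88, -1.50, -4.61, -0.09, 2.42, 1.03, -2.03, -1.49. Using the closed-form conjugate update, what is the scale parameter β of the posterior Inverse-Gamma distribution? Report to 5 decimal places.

43.85270

With known mean μ and an Inverse-Gamma(α, β) prior on σ², the Normal likelihood is conjugate: posterior is Inv-Gamma(α + n/2, β + Σ(xᵢ−μ)²/2).
Σ(xᵢ−μ)² = (-5.25)² + (0.88)² + (-1.50)² + (-4.61)² + (-0.09)² + (2.42)² + (1.03)² + (-2.03)² + (-1.49)² = 65.1054.
Posterior: Inv-Gamma(6.8 + 9/2, 11.3 + 65.1054/2) = Inv-Gamma(11.30, 43.85270).
Posterior β = 43.85270.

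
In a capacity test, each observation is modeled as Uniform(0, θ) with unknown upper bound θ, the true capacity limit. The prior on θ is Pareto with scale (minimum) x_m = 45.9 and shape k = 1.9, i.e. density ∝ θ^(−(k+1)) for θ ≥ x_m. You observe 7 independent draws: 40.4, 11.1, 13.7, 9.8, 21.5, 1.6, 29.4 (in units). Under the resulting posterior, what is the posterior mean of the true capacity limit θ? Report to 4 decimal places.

51.7101

A Pareto(scale x_m, shape k) prior on the upper bound θ of Uniform(0, θ) is conjugate: posterior is Pareto(max(x_m, max xᵢ), k + n).
Sample maximum = 40.4; prior scale x_m = 45.9 → posterior scale = max = 45.9.
Posterior shape = 1.9 + 7 = 8.9.
E[θ|data] = k·x_m/(k−1) = 8.9·45.9/7.9 = 51.7101.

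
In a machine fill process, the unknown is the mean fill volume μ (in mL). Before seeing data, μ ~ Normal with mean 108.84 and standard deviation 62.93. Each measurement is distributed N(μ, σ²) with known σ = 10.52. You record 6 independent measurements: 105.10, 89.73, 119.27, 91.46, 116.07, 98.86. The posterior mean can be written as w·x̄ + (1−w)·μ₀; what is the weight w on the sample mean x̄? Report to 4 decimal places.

0.9954

For Normal data with known variance σ², a Normal(μ₀, σ₀²) prior on μ is conjugate. Posterior precision = 1/σ₀² + n/σ²; posterior mean is the precision-weighted average of μ₀ and x̄.
σ₀² = 62.93² = 3960.1849, σ² = 10.52² = 110.6704. Prior precision 1/σ₀² = 1/3960.1849; data precision n/σ² = 6/110.6704.
w = (n/σ²)/(1/σ₀² + n/σ²) = n·σ₀²/(σ² + n·σ₀²) = 6·3960.1849/(110.6704 + 6·3960.1849) = 23761.1094/23871.7798 = 0.9954.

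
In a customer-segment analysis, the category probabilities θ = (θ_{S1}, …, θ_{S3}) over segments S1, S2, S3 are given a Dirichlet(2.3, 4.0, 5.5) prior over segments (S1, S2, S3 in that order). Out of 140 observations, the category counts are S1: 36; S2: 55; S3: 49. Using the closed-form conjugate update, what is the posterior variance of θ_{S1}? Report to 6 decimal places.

0.001235

The Dirichlet prior is conjugate to the Multinomial likelihood: each posterior αⱼ = prior αⱼ + observed count nⱼ.
Posterior concentration: (38.3, 59.0, 54.5), total = 151.8.
Var[θ_j] = α_j(Σα−α_j)/((Σα)²(Σα+1)) = 38.3·113.5/(151.8²·152.8) = 0.001235.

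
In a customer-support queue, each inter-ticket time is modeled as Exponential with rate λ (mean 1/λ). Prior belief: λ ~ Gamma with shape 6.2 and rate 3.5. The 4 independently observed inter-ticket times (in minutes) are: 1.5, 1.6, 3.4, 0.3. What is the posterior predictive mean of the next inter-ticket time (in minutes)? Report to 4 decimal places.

1.1196

With a Gamma(shape α, rate β) prior on the exponential rate λ, the posterior after n observations with total T = Σxᵢ is Gamma(α+n, β+T).
Sum of observations T = 6.8 minutes; n = 4.
Posterior: Gamma(6.2+4, 3.5+6.8) = Gamma(10.2, 10.3).
The predictive distribution for the next observation is Lomax; its mean is β/(α−1) = 10.3/9.2 = 1.1196.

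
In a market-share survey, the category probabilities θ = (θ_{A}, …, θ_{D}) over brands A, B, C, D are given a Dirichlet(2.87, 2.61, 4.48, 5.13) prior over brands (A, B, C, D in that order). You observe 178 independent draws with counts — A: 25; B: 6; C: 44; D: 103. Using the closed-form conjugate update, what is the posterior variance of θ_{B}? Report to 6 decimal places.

0.000219

The Dirichlet prior is conjugate to the Multinomial likelihood: each posterior αⱼ = prior αⱼ + observed count nⱼ.
Posterior concentration: (27.87, 8.61, 48.48, 108.13), total = 193.09.
Var[θ_j] = α_j(Σα−α_j)/((Σα)²(Σα+1)) = 8.61·184.48/(193.09²·194.09) = 0.000219.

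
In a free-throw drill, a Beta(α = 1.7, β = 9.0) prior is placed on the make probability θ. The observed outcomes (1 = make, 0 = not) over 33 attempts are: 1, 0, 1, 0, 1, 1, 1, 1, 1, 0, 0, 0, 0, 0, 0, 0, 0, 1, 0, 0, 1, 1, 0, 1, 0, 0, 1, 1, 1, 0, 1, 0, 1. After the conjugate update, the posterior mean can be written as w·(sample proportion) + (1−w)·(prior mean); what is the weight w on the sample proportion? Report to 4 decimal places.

The Beta prior is conjugate to a Binomial/Bernoulli likelihood; the update adds successes to α and failures to β.
Posterior mean = (α₀+k)/(α₀+β₀+n) = [n/(α₀+β₀+n)]·(k/n) + [(α₀+β₀)/(α₀+β₀+n)]·α₀/(α₀+β₀), so only n and the prior enter the weight.
The weight on the data is w = n/(α₀+β₀+n) = 33/(1.7+9.0+33) = 33/43.7 = 0.7551.

0.7551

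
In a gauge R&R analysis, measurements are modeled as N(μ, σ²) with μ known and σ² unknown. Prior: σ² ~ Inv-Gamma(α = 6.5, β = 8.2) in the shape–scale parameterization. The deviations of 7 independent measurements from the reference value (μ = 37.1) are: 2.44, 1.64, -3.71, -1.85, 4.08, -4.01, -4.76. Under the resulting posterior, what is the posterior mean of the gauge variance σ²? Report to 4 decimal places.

With known mean μ and an Inverse-Gamma(α, β) prior on σ², the Normal likelihood is conjugate: posterior is Inv-Gamma(α + n/2, β + Σ(xᵢ−μ)²/2).
Σ(xᵢ−μ)² = (2.44)² + (1.64)² + (-3.71)² + (-1.85)² + (4.08)² + (-4.01)² + (-4.76)² = 81.2139.
Posterior: Inv-Gamma(6.5 + 7/2, 8.2 + 81.2139/2) = Inv-Gamma(10.00, 48.80695).
E[σ²|data] = β/(α−1) = 48.80695/9.00 = 5.4230.

5.4230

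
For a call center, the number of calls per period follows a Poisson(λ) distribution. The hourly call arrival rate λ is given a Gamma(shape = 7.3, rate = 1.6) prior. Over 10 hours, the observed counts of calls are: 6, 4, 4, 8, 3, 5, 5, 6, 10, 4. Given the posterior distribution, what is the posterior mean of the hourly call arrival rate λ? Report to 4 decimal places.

With a Gamma(shape α, rate β) prior, the Poisson likelihood is conjugate: the posterior is Gamma(α + ΣXᵢ, β + n).
Sum of counts S = 55 over n = 10 hours.
Posterior: Gamma(α+S, β+n) = Gamma(7.3+55, 1.6+10) = Gamma(62.3, 11.6).
Posterior mean = α/β = 62.3/11.6 = 5.3707.

5.3707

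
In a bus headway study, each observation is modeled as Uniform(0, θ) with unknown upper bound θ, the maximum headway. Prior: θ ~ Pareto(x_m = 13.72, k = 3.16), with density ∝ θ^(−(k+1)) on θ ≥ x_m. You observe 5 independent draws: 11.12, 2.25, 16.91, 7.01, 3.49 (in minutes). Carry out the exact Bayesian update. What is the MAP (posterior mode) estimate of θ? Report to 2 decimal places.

16.91

A Pareto(scale x_m, shape k) prior on the upper bound θ of Uniform(0, θ) is conjugate: posterior is Pareto(max(x_m, max xᵢ), k + n).
Sample maximum = 16.91; prior scale x_m = 13.72 → posterior scale = max = 16.91.
Posterior shape = 3.16 + 5 = 8.16.
The Pareto density is decreasing on [x_m, ∞), so the mode is x_m = 16.91.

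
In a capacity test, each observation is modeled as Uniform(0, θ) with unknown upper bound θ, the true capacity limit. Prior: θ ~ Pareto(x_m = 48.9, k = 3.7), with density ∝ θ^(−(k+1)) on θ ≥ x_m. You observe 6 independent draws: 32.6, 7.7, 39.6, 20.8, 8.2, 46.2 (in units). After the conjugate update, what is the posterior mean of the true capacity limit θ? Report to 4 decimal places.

A Pareto(scale x_m, shape k) prior on the upper bound θ of Uniform(0, θ) is conjugate: posterior is Pareto(max(x_m, max xᵢ), k + n).
Sample maximum = 46.2; prior scale x_m = 48.9 → posterior scale = max = 48.9.
Posterior shape = 3.7 + 6 = 9.7.
E[θ|data] = k·x_m/(k−1) = 9.7·48.9/8.7 = 54.5207.

54.5207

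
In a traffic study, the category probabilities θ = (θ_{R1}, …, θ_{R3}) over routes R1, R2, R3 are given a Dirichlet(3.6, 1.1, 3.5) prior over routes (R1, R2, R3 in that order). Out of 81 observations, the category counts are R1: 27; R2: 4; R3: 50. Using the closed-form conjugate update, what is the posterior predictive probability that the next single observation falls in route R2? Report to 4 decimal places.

The Dirichlet prior is conjugate to the Multinomial likelihood: each posterior αⱼ = prior αⱼ + observed count nⱼ.
Posterior concentration: (30.6, 5.1, 53.5), total = 89.2.
P(next = R2 | data) = α_{R2}/Σα = 0.0572.

0.0572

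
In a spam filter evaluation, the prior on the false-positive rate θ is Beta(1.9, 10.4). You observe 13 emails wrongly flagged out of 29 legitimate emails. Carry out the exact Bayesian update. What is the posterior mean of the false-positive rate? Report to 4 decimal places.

0.3608

The Beta prior is conjugate to a Binomial/Bernoulli likelihood; the update adds successes to α and failures to β.
Posterior: Beta(α+k, β+n−k) = Beta(1.9+13, 10.4+16) = Beta(14.9, 26.4).
Posterior mean = α/(α+β) = 14.9/41.3 = 0.3608.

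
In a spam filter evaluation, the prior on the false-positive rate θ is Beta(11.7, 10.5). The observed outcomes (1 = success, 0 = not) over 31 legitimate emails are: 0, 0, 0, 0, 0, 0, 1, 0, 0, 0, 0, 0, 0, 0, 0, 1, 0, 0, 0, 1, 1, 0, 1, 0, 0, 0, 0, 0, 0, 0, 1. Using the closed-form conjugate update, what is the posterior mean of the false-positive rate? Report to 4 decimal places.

0.3327

The Beta prior is conjugate to a Binomial/Bernoulli likelihood; the update adds successes to α and failures to β.
Posterior: Beta(α+k, β+n−k) = Beta(11.7+6, 10.5+25) = Beta(17.7, 35.5).
Posterior mean = α/(α+β) = 17.7/53.2 = 0.3327.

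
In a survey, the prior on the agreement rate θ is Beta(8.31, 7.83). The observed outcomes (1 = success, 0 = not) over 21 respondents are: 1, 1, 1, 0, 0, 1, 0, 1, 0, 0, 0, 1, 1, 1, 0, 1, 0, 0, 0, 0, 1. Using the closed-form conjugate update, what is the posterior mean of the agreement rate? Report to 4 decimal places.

0.4930

The Beta prior is conjugate to a Binomial/Bernoulli likelihood; the update adds successes to α and failures to β.
Posterior: Beta(α+k, β+n−k) = Beta(8.31+10, 7.83+11) = Beta(18.31, 18.83).
Posterior mean = α/(α+β) = 18.31/37.14 = 0.4930.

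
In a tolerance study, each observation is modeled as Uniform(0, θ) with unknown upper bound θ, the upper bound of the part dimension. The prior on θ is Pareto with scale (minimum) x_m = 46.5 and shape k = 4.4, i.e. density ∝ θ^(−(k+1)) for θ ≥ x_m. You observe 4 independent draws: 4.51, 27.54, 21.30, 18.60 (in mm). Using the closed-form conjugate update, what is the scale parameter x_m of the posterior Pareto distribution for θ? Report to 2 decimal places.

A Pareto(scale x_m, shape k) prior on the upper bound θ of Uniform(0, θ) is conjugate: posterior is Pareto(max(x_m, max xᵢ), k + n).
Sample maximum = 27.54; prior scale x_m = 46.5 → posterior scale = max = 46.50.
Posterior shape = 4.4 + 4 = 8.4.
Posterior scale x_m = 46.50.

46.50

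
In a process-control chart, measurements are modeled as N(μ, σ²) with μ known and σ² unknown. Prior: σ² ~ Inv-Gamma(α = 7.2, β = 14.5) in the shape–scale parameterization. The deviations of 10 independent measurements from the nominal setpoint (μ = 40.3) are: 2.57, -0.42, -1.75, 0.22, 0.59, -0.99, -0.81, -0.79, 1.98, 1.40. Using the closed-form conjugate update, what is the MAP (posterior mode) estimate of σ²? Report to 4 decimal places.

With known mean μ and an Inverse-Gamma(α, β) prior on σ², the Normal likelihood is conjugate: posterior is Inv-Gamma(α + n/2, β + Σ(xᵢ−μ)²/2).
Σ(xᵢ−μ)² = (2.57)² + (-0.42)² + (-1.75)² + (0.22)² + (0.59)² + (-0.99)² + (-0.81)² + (-0.79)² + (1.98)² + (1.40)² = 18.3810.
Posterior: Inv-Gamma(7.2 + 10/2, 14.5 + 18.3810/2) = Inv-Gamma(12.20, 23.69050).
Mode = β/(α+1) = 23.69050/13.20 = 1.7947.

1.7947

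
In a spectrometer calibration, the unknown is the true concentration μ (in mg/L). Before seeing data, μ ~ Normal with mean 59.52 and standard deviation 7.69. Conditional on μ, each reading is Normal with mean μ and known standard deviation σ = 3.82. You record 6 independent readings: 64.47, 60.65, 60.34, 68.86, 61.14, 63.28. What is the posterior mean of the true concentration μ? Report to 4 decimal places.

62.9810

For Normal data with known variance σ², a Normal(μ₀, σ₀²) prior on μ is conjugate. Posterior precision = 1/σ₀² + n/σ²; posterior mean is the precision-weighted average of μ₀ and x̄.
Σxᵢ = 64.47 + 60.65 + 60.34 + 68.86 + 61.14 + 63.28 = 378.74, so n·x̄ = 378.74.
σ₀² = 7.69² = 59.1361, σ² = 3.82² = 14.5924; σ² + n·σ₀² = 14.5924 + 6·59.1361 = 369.409.
Posterior mean = (μ₀/σ₀² + n·x̄/σ²)/(1/σ₀² + n/σ²) = (σ²·μ₀ + σ₀²·n·x̄)/(σ² + n·σ₀²) = (14.5924·59.52 + 59.1361·378.74)/369.409 = 23265.746162/369.409 = 62.9810.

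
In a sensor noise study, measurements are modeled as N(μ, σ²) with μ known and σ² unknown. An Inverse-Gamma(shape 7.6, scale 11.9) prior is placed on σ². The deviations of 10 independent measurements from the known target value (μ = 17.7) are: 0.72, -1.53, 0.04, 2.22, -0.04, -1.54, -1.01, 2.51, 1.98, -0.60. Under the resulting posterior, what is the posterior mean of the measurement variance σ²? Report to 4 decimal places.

1.9639

With known mean μ and an Inverse-Gamma(α, β) prior on σ², the Normal likelihood is conjugate: posterior is Inv-Gamma(α + n/2, β + Σ(xᵢ−μ)²/2).
Σ(xᵢ−μ)² = (0.72)² + (-1.53)² + (0.04)² + (2.22)² + (-0.04)² + (-1.54)² + (-1.01)² + (2.51)² + (1.98)² + (-0.60)² = 21.7631.
Posterior: Inv-Gamma(7.6 + 10/2, 11.9 + 21.7631/2) = Inv-Gamma(12.60, 22.78155).
E[σ²|data] = β/(α−1) = 22.78155/11.60 = 1.9639.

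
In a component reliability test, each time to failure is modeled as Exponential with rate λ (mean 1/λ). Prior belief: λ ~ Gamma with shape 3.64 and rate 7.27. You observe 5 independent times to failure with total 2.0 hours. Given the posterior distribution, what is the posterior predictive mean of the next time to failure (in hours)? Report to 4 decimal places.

1.2134

With a Gamma(shape α, rate β) prior on the exponential rate λ, the posterior after n observations with total T = Σxᵢ is Gamma(α+n, β+T).
Posterior: Gamma(3.64+5, 7.27+2.0) = Gamma(8.64, 9.27).
The predictive distribution for the next observation is Lomax; its mean is β/(α−1) = 9.27/7.64 = 1.2134.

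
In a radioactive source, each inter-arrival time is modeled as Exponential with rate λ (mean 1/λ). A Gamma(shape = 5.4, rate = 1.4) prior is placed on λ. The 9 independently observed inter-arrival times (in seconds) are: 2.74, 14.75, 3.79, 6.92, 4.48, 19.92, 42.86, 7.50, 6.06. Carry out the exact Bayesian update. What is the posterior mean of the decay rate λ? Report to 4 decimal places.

0.1304

With a Gamma(shape α, rate β) prior on the exponential rate λ, the posterior after n observations with total T = Σxᵢ is Gamma(α+n, β+T).
Sum of observations T = 109.02 seconds; n = 9.
Posterior: Gamma(5.4+9, 1.4+109.02) = Gamma(14.4, 110.42).
Posterior mean of λ = α/β = 14.4/110.42 = 0.1304.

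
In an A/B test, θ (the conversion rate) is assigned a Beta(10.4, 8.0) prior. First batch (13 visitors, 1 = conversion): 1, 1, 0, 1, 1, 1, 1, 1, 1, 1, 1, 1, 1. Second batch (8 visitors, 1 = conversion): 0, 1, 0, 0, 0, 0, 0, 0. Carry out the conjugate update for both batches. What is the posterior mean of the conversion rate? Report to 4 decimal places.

0.5939

The Beta prior is conjugate to a Binomial/Bernoulli likelihood; the update adds successes to α and failures to β.
After batch 1: Beta(10.4+12, 8.0+1) = Beta(22.4, 9.0).
After batch 2: Beta(22.4+1, 9.0+7) = Beta(23.4, 16.0).
Posterior mean = α/(α+β) = 23.4/39.4 = 0.5939.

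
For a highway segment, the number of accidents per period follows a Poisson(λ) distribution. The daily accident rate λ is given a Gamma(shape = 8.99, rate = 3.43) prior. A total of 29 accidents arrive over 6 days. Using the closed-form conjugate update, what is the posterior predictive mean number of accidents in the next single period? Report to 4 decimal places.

With a Gamma(shape α, rate β) prior, the Poisson likelihood is conjugate: the posterior is Gamma(α + ΣXᵢ, β + n).
Posterior: Gamma(α+S, β+n) = Gamma(8.99+29, 3.43+6) = Gamma(37.99, 9.43).
The predictive distribution for one future period is NegBinom with mean α/β = 4.0286.

4.0286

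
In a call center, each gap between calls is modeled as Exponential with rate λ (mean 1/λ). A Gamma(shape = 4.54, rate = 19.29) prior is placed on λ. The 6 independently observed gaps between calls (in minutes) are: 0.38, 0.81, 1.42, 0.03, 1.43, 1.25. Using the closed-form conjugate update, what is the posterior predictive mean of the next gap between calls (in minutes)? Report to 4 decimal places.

2.5797

With a Gamma(shape α, rate β) prior on the exponential rate λ, the posterior after n observations with total T = Σxᵢ is Gamma(α+n, β+T).
Sum of observations T = 5.32 minutes; n = 6.
Posterior: Gamma(4.54+6, 19.29+5.32) = Gamma(10.54, 24.61).
The predictive distribution for the next observation is Lomax; its mean is β/(α−1) = 24.61/9.54 = 2.5797.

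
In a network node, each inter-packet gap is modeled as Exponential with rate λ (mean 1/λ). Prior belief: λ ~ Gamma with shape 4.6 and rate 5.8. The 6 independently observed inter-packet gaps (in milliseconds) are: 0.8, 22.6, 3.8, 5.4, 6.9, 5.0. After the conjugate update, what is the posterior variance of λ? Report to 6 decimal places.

0.004190

With a Gamma(shape α, rate β) prior on the exponential rate λ, the posterior after n observations with total T = Σxᵢ is Gamma(α+n, β+T).
Sum of observations T = 44.5 milliseconds; n = 6.
Posterior: Gamma(4.6+6, 5.8+44.5) = Gamma(10.6, 50.3).
Var = α/β² = 0.004190.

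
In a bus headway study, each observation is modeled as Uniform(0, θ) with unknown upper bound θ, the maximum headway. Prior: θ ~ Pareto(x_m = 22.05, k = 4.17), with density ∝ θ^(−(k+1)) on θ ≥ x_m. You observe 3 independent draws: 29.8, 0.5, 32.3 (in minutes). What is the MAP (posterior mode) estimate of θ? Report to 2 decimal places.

A Pareto(scale x_m, shape k) prior on the upper bound θ of Uniform(0, θ) is conjugate: posterior is Pareto(max(x_m, max xᵢ), k + n).
Sample maximum = 32.3; prior scale x_m = 22.05 → posterior scale = max = 32.30.
Posterior shape = 4.17 + 3 = 7.17.
The Pareto density is decreasing on [x_m, ∞), so the mode is x_m = 32.30.

32.30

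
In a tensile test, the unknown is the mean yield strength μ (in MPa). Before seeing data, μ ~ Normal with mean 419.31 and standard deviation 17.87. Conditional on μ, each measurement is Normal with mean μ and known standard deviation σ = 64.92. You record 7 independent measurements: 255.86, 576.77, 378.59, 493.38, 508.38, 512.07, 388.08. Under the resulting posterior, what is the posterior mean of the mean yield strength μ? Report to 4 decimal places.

For Normal data with known variance σ², a Normal(μ₀, σ₀²) prior on μ is conjugate. Posterior precision = 1/σ₀² + n/σ²; posterior mean is the precision-weighted average of μ₀ and x̄.
Σxᵢ = 255.86 + 576.77 + 378.59 + 493.38 + 508.38 + 512.07 + 388.08 = 3113.13, so n·x̄ = 3113.13.
σ₀² = 17.87² = 319.3369, σ² = 64.92² = 4214.6064; σ² + n·σ₀² = 4214.6064 + 7·319.3369 = 6449.9647.
Posterior mean = (μ₀/σ₀² + n·x̄/σ²)/(1/σ₀² + n/σ²) = (σ²·μ₀ + σ₀²·n·x̄)/(σ² + n·σ₀²) = (4214.6064·419.31 + 319.3369·3113.13)/6449.9647 = 2761363.893081/6449.9647 = 428.1208.

428.1208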